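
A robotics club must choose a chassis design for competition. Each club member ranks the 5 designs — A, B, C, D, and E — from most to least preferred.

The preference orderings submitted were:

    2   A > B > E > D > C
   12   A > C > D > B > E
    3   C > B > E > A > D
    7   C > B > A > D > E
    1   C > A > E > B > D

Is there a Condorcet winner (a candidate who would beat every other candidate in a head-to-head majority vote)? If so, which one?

Head-to-head results (25 voters total):
A vs B: A wins 15–10.
A vs C: A wins 14–11.
A vs D: A wins 25–0.
A vs E: A wins 22–3.
B vs C: C wins 23–2.
B vs D: B wins 13–12.
B vs E: B wins 24–1.
C vs D: C wins 23–2.
C vs E: C wins 23–2.
D vs E: D wins 19–6.
A beats each rival — B (15–10), C (14–11), D (25–0), E (22–3) — so A is the Condorcet winner.

A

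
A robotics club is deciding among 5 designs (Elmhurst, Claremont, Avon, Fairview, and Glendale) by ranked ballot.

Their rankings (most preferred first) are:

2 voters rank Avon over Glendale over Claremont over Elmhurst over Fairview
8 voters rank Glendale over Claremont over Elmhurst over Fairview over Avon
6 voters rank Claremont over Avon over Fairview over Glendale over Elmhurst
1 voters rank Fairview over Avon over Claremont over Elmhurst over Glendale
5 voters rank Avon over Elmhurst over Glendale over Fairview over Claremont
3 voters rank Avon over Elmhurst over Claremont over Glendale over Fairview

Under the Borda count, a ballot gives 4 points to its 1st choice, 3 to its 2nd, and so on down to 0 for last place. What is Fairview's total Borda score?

29

Borda scores:
  Elmhurst: 2·1 + 8·2 + 6·0 + 1 + 5·3 + 3·3 = 43
  Claremont: 2·2 + 8·3 + 6·4 + 2 + 5·0 + 3·2 = 60
  Avon: 2·4 + 8·0 + 6·3 + 3 + 5·4 + 3·4 = 61
  Fairview: 2·0 + 8·1 + 6·2 + 4 + 5·1 + 3·0 = 29
  Glendale: 2·3 + 8·4 + 6·1 + 0 + 5·2 + 3·1 = 57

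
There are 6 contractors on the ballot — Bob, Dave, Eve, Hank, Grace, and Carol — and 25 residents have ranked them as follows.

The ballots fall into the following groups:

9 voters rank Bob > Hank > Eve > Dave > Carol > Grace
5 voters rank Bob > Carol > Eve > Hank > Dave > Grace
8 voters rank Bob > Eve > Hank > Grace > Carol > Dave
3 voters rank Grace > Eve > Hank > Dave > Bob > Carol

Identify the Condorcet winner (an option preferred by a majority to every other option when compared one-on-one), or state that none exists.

Bob

Head-to-head results (25 voters total):
Bob vs Dave: Bob wins 22–3.
Bob vs Eve: Bob wins 22–3.
Bob vs Hank: Bob wins 22–3.
Bob vs Grace: Bob wins 22–3.
Bob vs Carol: Bob wins 25–0.
Dave vs Eve: Eve wins 25–0.
Dave vs Hank: Hank wins 25–0.
Dave vs Grace: Dave wins 14–11.
Dave vs Carol: Carol wins 13–12.
Eve vs Hank: Eve wins 16–9.
Eve vs Grace: Eve wins 22–3.
Eve vs Carol: Eve wins 20–5.
Hank vs Grace: Hank wins 22–3.
Hank vs Carol: Hank wins 20–5.
Grace vs Carol: Carol wins 14–11.
Bob beats each rival — Dave (22–3), Eve (22–3), Hank (22–3), Grace (22–3), Carol (25–0) — so Bob is the Condorcet winner.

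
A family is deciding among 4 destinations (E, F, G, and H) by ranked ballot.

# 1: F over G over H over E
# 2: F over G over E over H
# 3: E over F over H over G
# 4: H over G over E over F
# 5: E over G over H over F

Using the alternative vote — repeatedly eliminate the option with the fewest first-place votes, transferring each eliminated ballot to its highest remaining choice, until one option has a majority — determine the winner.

Round 1: E 2, F 2, H 1, G 0. G has the fewest and is eliminated.
Round 2: E 2, F 2, H 1. H has the fewest and is eliminated.
Round 3: E 3, F 2. E has a majority.

E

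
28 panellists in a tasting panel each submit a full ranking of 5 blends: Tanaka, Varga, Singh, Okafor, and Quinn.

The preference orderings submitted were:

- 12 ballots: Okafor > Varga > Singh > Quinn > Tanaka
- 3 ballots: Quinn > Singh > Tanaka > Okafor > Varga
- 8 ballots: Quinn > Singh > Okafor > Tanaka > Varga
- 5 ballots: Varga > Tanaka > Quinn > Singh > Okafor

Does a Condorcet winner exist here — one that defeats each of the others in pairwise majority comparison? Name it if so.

Head-to-head results (28 voters total):
Tanaka vs Varga: Varga wins 17–11.
Tanaka vs Singh: Singh wins 23–5.
Tanaka vs Okafor: Okafor wins 20–8.
Tanaka vs Quinn: Quinn wins 23–5.
Varga vs Singh: Varga wins 17–11.
Varga vs Okafor: Okafor wins 23–5.
Varga vs Quinn: Varga wins 17–11.
Singh vs Okafor: Singh wins 16–12.
Singh vs Quinn: Quinn wins 16–12.
Okafor vs Quinn: Quinn wins 16–12.
No candidate beats all others: Varga beats Singh beats Okafor beats Varga, a majority cycle.

No Condorcet winner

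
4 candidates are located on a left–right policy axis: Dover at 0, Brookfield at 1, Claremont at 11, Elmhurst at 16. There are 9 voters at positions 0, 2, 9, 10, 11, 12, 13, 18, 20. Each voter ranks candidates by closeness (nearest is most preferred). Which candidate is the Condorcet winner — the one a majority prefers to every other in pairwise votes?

Claremont

With single-peaked preferences on a line, the Condorcet winner is the candidate closest to the median voter.
The median voter (position 11) is closest to Claremont at 11.
Check: Claremont vs Elmhurst — voters closer to Claremont: 7 of 9.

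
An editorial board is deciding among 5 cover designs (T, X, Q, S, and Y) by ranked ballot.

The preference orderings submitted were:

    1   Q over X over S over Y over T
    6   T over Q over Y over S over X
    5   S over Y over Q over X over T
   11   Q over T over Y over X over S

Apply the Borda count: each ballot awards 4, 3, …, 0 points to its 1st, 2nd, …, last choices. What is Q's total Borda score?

76

Borda scores:
  T: 0 + 6·4 + 5·0 + 11·3 = 57
  X: 3 + 6·0 + 5·1 + 11·1 = 19
  Q: 4 + 6·3 + 5·2 + 11·4 = 76
  S: 2 + 6·1 + 5·4 + 11·0 = 28
  Y: 1 + 6·2 + 5·3 + 11·2 = 50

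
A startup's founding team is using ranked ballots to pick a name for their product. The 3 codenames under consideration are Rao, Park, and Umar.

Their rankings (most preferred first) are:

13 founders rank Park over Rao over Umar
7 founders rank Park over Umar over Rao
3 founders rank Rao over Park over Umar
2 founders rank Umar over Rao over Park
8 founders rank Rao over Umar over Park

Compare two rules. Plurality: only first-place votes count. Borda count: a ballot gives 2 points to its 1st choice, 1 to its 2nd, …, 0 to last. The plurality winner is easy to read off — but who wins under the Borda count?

Plurality first-place counts: Rao 11, Park 20, Umar 2 → Park.
Borda totals: Rao 37, Park 43, Umar 19 → Park.

Park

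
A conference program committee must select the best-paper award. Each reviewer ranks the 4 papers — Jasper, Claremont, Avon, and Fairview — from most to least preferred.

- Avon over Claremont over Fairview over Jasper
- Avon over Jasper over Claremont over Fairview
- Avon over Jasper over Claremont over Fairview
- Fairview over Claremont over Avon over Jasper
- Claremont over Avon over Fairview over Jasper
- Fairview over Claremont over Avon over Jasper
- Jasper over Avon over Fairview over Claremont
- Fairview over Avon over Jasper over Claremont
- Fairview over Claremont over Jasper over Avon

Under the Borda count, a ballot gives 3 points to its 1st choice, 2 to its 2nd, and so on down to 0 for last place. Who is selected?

Avon

Borda scores:
  Jasper: 0 + 2 + 2 + 0 + 0 + 0 + 3 + 1 + 1 = 9
  Claremont: 2 + 1 + 1 + 2 + 3 + 2 + 0 + 0 + 2 = 13
  Avon: 3 + 3 + 3 + 1 + 2 + 1 + 2 + 2 + 0 = 17
  Fairview: 1 + 0 + 0 + 3 + 1 + 3 + 1 + 3 + 3 = 15
Avon has the highest total.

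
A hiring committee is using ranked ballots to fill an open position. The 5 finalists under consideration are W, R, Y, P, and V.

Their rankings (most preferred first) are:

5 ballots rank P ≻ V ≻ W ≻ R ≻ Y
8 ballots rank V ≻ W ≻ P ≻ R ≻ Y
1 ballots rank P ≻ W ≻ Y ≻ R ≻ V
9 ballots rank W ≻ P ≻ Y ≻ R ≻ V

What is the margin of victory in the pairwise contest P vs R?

23

Ballots ranking P above R: 5+8+1+9 = 23.
Ballots ranking R above P: 0.
P wins 23–0, a margin of 23.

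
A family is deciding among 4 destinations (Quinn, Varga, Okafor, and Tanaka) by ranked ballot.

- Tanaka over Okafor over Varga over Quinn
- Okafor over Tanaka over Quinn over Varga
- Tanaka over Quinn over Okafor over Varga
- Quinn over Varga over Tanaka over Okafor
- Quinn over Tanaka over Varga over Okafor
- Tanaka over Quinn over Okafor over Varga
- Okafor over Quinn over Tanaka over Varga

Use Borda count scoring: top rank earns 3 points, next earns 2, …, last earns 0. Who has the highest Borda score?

Tanaka

Borda scores:
  Quinn: 0 + 1 + 2 + 3 + 3 + 2 + 2 = 13
  Varga: 1 + 0 + 0 + 2 + 1 + 0 + 0 = 4
  Okafor: 2 + 3 + 1 + 0 + 0 + 1 + 3 = 10
  Tanaka: 3 + 2 + 3 + 1 + 2 + 3 + 1 = 15
Tanaka has the highest total.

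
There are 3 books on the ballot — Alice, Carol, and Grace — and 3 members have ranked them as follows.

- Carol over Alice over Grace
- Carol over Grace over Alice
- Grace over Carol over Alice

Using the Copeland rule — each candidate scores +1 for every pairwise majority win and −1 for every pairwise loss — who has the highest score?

Pairwise results:
  Alice vs Carol: Carol wins 3–0.
  Alice vs Grace: Grace wins 2–1.
  Carol vs Grace: Carol wins 2–1.
Copeland scores (wins − losses):
  Alice: 0 − 2 = -2
  Carol: 2 − 0 = 2
  Grace: 1 − 1 = 0
Carol has the best Copeland score.

Carol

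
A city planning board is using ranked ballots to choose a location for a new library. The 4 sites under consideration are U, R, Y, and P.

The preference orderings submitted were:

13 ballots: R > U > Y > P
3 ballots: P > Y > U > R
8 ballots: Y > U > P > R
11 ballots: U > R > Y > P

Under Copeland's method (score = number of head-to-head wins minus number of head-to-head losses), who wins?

U

Pairwise results:
  U vs R: U wins 22–13.
  U vs Y: U wins 24–11.
  U vs P: U wins 32–3.
  R vs Y: R wins 24–11.
  R vs P: R wins 24–11.
  Y vs P: Y wins 32–3.
Copeland scores (wins − losses):
  U: 3 − 0 = 3
  R: 2 − 1 = 1
  Y: 1 − 2 = -1
  P: 0 − 3 = -3
U has the best Copeland score.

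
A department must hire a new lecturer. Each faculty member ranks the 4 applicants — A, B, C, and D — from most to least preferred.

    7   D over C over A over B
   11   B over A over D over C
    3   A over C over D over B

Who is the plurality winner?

B

First-place vote totals:
  A: 3
  B: 11
  C: 0
  D: 7
B has the most first-place votes.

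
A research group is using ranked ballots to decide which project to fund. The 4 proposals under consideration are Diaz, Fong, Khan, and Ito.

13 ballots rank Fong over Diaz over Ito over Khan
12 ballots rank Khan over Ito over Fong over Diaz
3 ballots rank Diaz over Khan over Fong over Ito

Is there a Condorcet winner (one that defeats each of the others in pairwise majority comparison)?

No

Head-to-head results (28 voters total):
Diaz vs Fong: Fong wins 25–3.
Diaz vs Khan: Diaz wins 16–12.
Diaz vs Ito: Diaz wins 16–12.
Fong vs Khan: Khan wins 15–13.
Fong vs Ito: Fong wins 16–12.
Khan vs Ito: Khan wins 15–13.
No candidate beats all others: Diaz beats Khan beats Fong beats Diaz, a majority cycle.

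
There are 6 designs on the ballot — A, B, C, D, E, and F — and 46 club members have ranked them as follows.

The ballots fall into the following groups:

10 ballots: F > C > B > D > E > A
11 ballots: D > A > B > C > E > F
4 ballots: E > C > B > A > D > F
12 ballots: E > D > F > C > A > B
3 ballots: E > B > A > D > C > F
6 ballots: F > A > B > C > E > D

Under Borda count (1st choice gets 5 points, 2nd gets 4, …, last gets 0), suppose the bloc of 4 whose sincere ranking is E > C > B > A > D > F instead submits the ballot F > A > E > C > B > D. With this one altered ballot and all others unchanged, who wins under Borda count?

Borda totals with the altered ballot: A 105, B 97, C 109, D 129, E 114, F 136.
The switch changes the winner from D to F.

F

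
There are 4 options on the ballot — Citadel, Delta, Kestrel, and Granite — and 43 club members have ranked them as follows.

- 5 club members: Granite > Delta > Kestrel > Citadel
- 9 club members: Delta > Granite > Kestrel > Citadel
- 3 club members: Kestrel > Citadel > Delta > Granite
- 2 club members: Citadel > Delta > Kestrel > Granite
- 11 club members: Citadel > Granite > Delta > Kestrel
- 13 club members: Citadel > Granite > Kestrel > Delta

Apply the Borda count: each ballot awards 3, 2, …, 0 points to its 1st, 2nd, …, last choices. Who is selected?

Citadel

Borda scores:
  Citadel: 5·0 + 9·0 + 3·2 + 2·3 + 11·3 + 13·3 = 84
  Delta: 5·2 + 9·3 + 3·1 + 2·2 + 11·1 + 13·0 = 55
  Kestrel: 5·1 + 9·1 + 3·3 + 2·1 + 11·0 + 13·1 = 38
  Granite: 5·3 + 9·2 + 3·0 + 2·0 + 11·2 + 13·2 = 81
Citadel has the highest total.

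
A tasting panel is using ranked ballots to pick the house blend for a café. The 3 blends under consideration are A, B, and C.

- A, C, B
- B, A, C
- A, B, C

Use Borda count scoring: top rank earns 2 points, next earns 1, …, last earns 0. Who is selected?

Borda scores:
  A: 2 + 1 + 2 = 5
  B: 0 + 2 + 1 = 3
  C: 1 + 0 + 0 = 1
A has the highest total.

A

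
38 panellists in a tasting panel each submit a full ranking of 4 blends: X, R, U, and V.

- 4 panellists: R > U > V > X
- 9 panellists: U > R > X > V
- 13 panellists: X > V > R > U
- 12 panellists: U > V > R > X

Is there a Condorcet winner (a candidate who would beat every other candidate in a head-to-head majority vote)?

Head-to-head results (38 voters total):
X vs R: R wins 25–13.
X vs U: U wins 25–13.
X vs V: X wins 22–16.
R vs U: U wins 21–17.
R vs V: V wins 25–13.
U vs V: U wins 25–13.
U beats each rival — X (25–13), R (21–17), V (25–13) — so U is the Condorcet winner.

Yes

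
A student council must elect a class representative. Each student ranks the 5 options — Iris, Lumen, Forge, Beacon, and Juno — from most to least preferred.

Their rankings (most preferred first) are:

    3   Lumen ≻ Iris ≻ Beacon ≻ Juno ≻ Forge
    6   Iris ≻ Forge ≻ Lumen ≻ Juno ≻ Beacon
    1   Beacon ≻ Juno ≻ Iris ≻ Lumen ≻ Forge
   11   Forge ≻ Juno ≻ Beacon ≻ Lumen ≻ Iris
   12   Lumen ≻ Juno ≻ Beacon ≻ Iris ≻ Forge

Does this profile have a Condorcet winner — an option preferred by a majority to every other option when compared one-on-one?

No

Head-to-head results (33 voters total):
Iris vs Lumen: Lumen wins 26–7.
Iris vs Forge: Iris wins 22–11.
Iris vs Beacon: Beacon wins 24–9.
Iris vs Juno: Juno wins 24–9.
Lumen vs Forge: Forge wins 17–16.
Lumen vs Beacon: Lumen wins 21–12.
Lumen vs Juno: Lumen wins 21–12.
Forge vs Beacon: Forge wins 17–16.
Forge vs Juno: Forge wins 17–16.
Beacon vs Juno: Juno wins 29–4.
No candidate beats all others: Iris beats Forge beats Lumen beats Iris, a majority cycle.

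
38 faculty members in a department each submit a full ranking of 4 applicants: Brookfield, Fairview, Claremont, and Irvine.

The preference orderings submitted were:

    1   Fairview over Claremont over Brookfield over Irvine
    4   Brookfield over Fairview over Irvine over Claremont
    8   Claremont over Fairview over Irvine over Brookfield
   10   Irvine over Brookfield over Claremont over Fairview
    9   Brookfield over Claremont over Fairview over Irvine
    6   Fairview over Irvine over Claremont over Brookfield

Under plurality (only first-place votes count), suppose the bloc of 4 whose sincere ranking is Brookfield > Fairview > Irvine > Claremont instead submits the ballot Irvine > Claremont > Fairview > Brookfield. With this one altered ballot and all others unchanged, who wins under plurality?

Irvine

First-place totals with the altered ballot: Brookfield 9, Fairview 7, Claremont 8, Irvine 14.
The switch changes the winner from Brookfield to Irvine.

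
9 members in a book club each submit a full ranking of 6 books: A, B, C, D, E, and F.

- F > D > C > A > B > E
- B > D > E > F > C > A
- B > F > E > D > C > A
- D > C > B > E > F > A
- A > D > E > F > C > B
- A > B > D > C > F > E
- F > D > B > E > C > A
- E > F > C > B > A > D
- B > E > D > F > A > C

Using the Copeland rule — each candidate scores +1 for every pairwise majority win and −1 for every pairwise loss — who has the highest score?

B

Pairwise results:
  A vs B: B wins 6–3.
  A vs C: C wins 6–3.
  A vs D: D wins 6–3.
  A vs E: E wins 6–3.
  A vs F: F wins 7–2.
  B vs C: B wins 5–4.
  B vs D: B wins 5–4.
  B vs E: B wins 7–2.
  B vs F: B wins 5–4.
  C vs D: D wins 8–1.
  C vs E: E wins 6–3.
  C vs F: F wins 7–2.
  D vs E: D wins 6–3.
  D vs F: D wins 5–4.
  E vs F: E wins 5–4.
Copeland scores (wins − losses):
  A: 0 − 5 = -5
  B: 5 − 0 = 5
  C: 1 − 4 = -3
  D: 4 − 1 = 3
  E: 3 − 2 = 1
  F: 2 − 3 = -1
B has the best Copeland score.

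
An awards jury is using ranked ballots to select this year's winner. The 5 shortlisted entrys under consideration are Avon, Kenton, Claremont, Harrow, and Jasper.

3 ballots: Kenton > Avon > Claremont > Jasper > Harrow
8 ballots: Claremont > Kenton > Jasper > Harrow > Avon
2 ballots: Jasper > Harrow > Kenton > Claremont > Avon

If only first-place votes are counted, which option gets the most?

First-place vote totals:
  Avon: 0
  Kenton: 3
  Claremont: 8
  Harrow: 0
  Jasper: 2
Claremont has the most first-place votes.

Claremont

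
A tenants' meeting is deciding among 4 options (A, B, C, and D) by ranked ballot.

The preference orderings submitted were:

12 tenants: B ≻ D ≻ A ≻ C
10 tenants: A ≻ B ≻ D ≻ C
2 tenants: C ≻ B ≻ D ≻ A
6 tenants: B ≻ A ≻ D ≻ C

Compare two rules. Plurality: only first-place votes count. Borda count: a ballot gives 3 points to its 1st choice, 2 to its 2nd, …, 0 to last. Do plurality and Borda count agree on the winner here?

Plurality first-place counts: A 10, B 18, C 2, D 0 → B.
Borda totals: A 54, B 78, C 6, D 42 → B.
The two rules agree on B.

Yes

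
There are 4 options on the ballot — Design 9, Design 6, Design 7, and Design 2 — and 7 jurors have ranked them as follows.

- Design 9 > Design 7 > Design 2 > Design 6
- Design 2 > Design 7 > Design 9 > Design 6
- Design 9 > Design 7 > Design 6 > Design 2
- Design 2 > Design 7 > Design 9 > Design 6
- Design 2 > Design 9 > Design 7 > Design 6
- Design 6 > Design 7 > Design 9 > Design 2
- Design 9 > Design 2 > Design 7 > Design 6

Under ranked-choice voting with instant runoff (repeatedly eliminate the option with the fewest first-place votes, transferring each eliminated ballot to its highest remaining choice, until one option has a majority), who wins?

Round 1: Design 9 3, Design 2 3, Design 6 1, Design 7 0. Design 7 has the fewest and is eliminated.
Round 2: Design 9 3, Design 2 3, Design 6 1. Design 6 has the fewest and is eliminated.
Round 3: Design 9 4, Design 2 3. Design 9 has a majority.

Design 9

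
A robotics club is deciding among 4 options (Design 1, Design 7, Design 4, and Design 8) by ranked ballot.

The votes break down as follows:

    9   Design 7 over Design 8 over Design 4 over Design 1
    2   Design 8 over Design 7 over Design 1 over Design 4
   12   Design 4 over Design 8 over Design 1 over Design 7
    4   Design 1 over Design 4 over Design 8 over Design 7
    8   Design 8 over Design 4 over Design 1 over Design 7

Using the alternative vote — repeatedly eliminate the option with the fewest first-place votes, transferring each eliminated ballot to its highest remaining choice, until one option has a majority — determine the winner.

Design 8

Round 1: Design 4 12, Design 8 10, Design 7 9, Design 1 4. Design 1 has the fewest and is eliminated.
Round 2: Design 4 16, Design 8 10, Design 7 9. Design 7 has the fewest and is eliminated.
Round 3: Design 8 19, Design 4 16. Design 8 has a majority.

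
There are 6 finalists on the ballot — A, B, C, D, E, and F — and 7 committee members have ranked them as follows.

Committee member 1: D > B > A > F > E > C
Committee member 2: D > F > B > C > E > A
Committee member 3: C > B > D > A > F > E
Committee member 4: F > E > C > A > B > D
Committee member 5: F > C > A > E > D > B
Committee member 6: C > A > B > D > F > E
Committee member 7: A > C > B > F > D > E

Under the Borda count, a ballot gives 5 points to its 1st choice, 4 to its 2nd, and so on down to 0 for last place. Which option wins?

Borda scores:
  A: 3 + 0 + 2 + 2 + 3 + 4 + 5 = 19
  B: 4 + 3 + 4 + 1 + 0 + 3 + 3 = 18
  C: 0 + 2 + 5 + 3 + 4 + 5 + 4 = 23
  D: 5 + 5 + 3 + 0 + 1 + 2 + 1 = 17
  E: 1 + 1 + 0 + 4 + 2 + 0 + 0 = 8
  F: 2 + 4 + 1 + 5 + 5 + 1 + 2 = 20
C has the highest total.

C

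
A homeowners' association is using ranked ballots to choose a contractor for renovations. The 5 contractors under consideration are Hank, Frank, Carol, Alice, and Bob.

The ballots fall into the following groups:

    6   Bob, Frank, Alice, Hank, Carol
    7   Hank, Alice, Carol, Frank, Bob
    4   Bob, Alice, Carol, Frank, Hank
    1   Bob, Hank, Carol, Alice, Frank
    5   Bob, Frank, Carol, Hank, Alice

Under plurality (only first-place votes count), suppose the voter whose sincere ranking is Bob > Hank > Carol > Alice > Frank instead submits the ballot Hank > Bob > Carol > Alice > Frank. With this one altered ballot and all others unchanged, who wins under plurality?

First-place totals with the altered ballot: Hank 8, Frank 0, Carol 0, Alice 0, Bob 15.
The winner is unchanged: still Bob.

Bob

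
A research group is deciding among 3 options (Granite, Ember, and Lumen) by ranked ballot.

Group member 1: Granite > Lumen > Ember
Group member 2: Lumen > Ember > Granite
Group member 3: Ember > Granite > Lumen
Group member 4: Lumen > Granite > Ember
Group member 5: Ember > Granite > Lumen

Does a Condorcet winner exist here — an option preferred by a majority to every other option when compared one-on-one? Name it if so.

Head-to-head results (5 voters total):
Granite vs Ember: Ember wins 3–2.
Granite vs Lumen: Granite wins 3–2.
Ember vs Lumen: Lumen wins 3–2.
No candidate beats all others: Granite beats Lumen beats Ember beats Granite, a majority cycle.

None — there is no Condorcet winner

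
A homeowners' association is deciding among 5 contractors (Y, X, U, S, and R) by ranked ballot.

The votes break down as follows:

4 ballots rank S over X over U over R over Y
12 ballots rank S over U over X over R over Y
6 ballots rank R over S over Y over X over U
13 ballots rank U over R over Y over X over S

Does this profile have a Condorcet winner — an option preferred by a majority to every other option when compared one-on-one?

Head-to-head results (35 voters total):
Y vs X: Y wins 19–16.
Y vs U: U wins 29–6.
Y vs S: S wins 22–13.
Y vs R: R wins 35–0.
X vs U: U wins 25–10.
X vs S: S wins 22–13.
X vs R: R wins 19–16.
U vs S: S wins 22–13.
U vs R: U wins 29–6.
S vs R: R wins 19–16.
No candidate beats all others: U beats R beats S beats U, a majority cycle.

No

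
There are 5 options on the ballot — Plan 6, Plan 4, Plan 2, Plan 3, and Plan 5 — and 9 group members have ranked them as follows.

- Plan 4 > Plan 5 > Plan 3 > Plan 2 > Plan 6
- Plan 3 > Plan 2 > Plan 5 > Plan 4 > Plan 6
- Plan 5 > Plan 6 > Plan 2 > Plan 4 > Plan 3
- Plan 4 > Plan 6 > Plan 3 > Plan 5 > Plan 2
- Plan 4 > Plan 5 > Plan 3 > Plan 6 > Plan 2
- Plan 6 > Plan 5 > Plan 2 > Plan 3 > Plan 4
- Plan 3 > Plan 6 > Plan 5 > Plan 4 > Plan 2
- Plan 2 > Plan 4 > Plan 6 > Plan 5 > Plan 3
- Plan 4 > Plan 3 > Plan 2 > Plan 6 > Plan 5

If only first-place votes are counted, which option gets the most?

Plan 4

First-place vote totals:
  Plan 6: 1
  Plan 4: 4
  Plan 2: 1
  Plan 3: 2
  Plan 5: 1
Plan 4 has the most first-place votes.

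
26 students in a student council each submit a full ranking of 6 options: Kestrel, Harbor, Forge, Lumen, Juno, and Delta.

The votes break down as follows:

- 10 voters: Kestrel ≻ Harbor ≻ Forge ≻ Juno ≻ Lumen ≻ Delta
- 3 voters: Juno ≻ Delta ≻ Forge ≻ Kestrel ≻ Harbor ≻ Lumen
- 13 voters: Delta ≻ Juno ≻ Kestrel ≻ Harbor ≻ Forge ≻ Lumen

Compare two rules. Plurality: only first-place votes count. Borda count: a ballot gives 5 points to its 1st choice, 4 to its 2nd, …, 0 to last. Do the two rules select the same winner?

No

Plurality first-place counts: Kestrel 10, Harbor 0, Forge 0, Lumen 0, Juno 3, Delta 13 → Delta.
Borda totals: Kestrel 95, Harbor 69, Forge 52, Lumen 10, Juno 87, Delta 77 → Kestrel.
The two rules disagree: plurality picks Delta, Borda picks Kestrel.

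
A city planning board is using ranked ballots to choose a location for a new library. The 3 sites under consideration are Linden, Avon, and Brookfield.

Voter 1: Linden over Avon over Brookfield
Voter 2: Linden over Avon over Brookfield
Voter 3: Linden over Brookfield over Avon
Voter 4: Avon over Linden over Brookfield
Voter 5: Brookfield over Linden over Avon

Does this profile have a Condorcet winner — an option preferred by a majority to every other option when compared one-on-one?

Head-to-head results (5 voters total):
Linden vs Avon: Linden wins 4–1.
Linden vs Brookfield: Linden wins 4–1.
Avon vs Brookfield: Avon wins 3–2.
Linden beats each rival — Avon (4–1), Brookfield (4–1) — so Linden is the Condorcet winner.

Yes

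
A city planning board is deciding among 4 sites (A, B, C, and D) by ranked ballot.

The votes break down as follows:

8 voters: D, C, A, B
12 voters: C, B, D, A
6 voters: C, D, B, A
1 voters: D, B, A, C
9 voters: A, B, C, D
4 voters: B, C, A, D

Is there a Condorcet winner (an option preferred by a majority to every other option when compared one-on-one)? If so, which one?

Head-to-head results (40 voters total):
A vs B: B wins 23–17.
A vs C: C wins 30–10.
A vs D: D wins 27–13.
B vs C: C wins 26–14.
B vs D: B wins 25–15.
C vs D: C wins 31–9.
C beats each rival — A (30–10), B (26–14), D (31–9) — so C is the Condorcet winner.

C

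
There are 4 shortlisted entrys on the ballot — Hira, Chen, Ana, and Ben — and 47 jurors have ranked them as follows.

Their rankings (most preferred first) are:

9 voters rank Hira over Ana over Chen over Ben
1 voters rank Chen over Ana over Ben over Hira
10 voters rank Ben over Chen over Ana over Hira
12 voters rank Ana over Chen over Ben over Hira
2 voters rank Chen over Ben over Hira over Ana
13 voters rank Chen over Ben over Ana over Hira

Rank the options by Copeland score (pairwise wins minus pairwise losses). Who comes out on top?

Pairwise results:
  Hira vs Chen: Chen wins 38–9.
  Hira vs Ana: Ana wins 36–11.
  Hira vs Ben: Ben wins 38–9.
  Chen vs Ana: Chen wins 26–21.
  Chen vs Ben: Chen wins 37–10.
  Ana vs Ben: Ben wins 25–22.
Copeland scores (wins − losses):
  Hira: 0 − 3 = -3
  Chen: 3 − 0 = 3
  Ana: 1 − 2 = -1
  Ben: 2 − 1 = 1
Chen has the best Copeland score.

Chen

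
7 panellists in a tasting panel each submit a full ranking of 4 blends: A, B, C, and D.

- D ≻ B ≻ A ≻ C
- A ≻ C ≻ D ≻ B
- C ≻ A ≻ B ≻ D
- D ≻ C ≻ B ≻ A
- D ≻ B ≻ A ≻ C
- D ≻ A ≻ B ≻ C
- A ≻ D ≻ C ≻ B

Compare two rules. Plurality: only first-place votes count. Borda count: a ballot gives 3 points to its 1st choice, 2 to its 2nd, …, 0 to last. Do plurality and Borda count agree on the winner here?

Plurality first-place counts: A 2, B 0, C 1, D 4 → D.
Borda totals: A 12, B 7, C 8, D 15 → D.
The two rules agree on D.

Yes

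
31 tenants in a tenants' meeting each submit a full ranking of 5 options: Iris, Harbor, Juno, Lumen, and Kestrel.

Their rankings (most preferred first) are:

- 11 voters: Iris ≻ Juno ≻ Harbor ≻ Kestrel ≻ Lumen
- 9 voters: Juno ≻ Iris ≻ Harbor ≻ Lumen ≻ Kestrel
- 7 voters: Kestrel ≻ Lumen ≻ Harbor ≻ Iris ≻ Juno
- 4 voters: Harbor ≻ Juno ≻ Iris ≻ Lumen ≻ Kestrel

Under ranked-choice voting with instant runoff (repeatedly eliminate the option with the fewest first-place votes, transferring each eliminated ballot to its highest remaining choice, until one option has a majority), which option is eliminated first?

Round 1: Iris 11, Juno 9, Kestrel 7, Harbor 4, Lumen 0. Lumen has the fewest and is eliminated.
Round 2: Iris 11, Juno 9, Kestrel 7, Harbor 4. Harbor has the fewest and is eliminated.
Round 3: Juno 13, Iris 11, Kestrel 7. Kestrel has the fewest and is eliminated.
Round 4: Iris 18, Juno 13. Iris has a majority.

Lumen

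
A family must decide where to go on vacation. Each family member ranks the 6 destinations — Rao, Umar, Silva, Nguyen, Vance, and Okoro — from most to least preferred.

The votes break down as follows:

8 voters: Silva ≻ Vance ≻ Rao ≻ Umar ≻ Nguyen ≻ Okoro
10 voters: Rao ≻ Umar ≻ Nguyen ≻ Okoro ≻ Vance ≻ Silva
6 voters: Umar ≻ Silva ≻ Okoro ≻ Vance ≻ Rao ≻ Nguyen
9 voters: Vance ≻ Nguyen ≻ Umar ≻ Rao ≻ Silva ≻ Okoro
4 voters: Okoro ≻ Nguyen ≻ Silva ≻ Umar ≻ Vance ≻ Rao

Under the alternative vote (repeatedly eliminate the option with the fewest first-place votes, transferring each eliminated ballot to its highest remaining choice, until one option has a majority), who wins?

Rao

Round 1: Rao 10, Vance 9, Silva 8, Umar 6, Okoro 4, Nguyen 0. Nguyen has the fewest and is eliminated.
Round 2: Rao 10, Vance 9, Silva 8, Umar 6, Okoro 4. Okoro has the fewest and is eliminated.
Round 3: Silva 12, Rao 10, Vance 9, Umar 6. Umar has the fewest and is eliminated.
Round 4: Silva 18, Rao 10, Vance 9. Vance has the fewest and is eliminated.
Round 5: Rao 19, Silva 18. Rao has a majority.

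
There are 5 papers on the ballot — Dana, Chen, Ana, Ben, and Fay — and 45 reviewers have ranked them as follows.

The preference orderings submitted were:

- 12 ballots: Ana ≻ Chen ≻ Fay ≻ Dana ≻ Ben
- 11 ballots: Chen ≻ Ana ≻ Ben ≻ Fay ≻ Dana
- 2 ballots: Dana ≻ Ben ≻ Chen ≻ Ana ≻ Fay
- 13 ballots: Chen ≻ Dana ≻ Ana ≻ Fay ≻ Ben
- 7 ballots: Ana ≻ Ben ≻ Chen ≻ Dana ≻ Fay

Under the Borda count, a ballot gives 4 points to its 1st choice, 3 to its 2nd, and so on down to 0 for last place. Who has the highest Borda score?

Chen

Borda scores:
  Dana: 12·1 + 11·0 + 2·4 + 13·3 + 7·1 = 66
  Chen: 12·3 + 11·4 + 2·2 + 13·4 + 7·2 = 150
  Ana: 12·4 + 11·3 + 2·1 + 13·2 + 7·4 = 137
  Ben: 12·0 + 11·2 + 2·3 + 13·0 + 7·3 = 49
  Fay: 12·2 + 11·1 + 2·0 + 13·1 + 7·0 = 48
Chen has the highest total.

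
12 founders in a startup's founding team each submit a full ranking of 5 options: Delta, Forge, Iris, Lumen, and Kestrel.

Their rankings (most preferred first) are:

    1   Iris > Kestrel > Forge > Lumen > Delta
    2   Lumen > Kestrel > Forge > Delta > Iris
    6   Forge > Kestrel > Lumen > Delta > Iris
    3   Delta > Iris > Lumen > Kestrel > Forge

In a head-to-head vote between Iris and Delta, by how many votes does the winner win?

10

Ballots ranking Iris above Delta: 1.
Ballots ranking Delta above Iris: 2+6+3 = 11.
Delta wins 11–1, a margin of 10.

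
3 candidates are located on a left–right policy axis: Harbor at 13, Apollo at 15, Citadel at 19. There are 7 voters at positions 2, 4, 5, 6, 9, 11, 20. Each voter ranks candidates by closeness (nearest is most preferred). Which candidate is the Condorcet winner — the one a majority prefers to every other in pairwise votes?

Harbor

With single-peaked preferences on a line, the Condorcet winner is the candidate closest to the median voter.
The median voter (position 6) is closest to Harbor at 13.
Check: Harbor vs Apollo — voters closer to Harbor: 6 of 7.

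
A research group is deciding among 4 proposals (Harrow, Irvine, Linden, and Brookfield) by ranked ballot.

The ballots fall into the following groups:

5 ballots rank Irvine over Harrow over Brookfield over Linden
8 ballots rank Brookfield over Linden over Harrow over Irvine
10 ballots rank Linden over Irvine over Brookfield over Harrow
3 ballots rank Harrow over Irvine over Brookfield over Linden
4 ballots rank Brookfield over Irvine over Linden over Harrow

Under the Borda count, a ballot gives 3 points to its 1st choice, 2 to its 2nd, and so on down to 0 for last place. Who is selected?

Brookfield

Borda scores:
  Harrow: 5·2 + 8·1 + 10·0 + 3·3 + 4·0 = 27
  Irvine: 5·3 + 8·0 + 10·2 + 3·2 + 4·2 = 49
  Linden: 5·0 + 8·2 + 10·3 + 3·0 + 4·1 = 50
  Brookfield: 5·1 + 8·3 + 10·1 + 3·1 + 4·3 = 54
Brookfield has the highest total.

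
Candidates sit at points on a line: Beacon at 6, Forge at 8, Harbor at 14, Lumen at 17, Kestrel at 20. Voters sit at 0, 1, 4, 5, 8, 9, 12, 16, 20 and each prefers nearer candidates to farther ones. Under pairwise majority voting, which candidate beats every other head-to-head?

With single-peaked preferences on a line, the Condorcet winner is the candidate closest to the median voter.
The median voter (position 8) is closest to Forge at 8.
Check: Forge vs Lumen — voters closer to Forge: 7 of 9.

Forge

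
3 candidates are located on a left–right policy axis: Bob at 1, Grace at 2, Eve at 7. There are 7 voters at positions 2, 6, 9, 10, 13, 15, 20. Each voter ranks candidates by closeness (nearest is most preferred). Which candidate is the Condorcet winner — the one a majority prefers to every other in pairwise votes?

Eve

With single-peaked preferences on a line, the Condorcet winner is the candidate closest to the median voter.
The median voter (position 10) is closest to Eve at 7.
Check: Eve vs Bob — voters closer to Eve: 6 of 7.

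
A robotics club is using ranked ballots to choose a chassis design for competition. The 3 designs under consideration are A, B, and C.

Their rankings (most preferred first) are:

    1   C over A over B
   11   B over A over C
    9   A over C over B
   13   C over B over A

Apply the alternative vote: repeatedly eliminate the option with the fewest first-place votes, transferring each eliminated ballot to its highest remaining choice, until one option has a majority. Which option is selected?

Round 1: C 14, B 11, A 9. A has the fewest and is eliminated.
Round 2: C 23, B 11. C has a majority.

C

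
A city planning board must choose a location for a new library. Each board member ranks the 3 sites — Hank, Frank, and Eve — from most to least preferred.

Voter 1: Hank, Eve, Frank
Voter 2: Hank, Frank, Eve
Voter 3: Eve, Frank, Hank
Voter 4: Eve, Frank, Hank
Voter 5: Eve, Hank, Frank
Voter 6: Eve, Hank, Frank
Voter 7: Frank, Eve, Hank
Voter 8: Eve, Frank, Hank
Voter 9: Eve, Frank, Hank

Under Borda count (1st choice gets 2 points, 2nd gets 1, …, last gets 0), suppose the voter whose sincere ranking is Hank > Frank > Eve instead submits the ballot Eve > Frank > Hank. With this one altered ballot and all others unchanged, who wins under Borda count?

Borda totals with the altered ballot: Hank 4, Frank 7, Eve 16.
The winner is unchanged: still Eve.

Eve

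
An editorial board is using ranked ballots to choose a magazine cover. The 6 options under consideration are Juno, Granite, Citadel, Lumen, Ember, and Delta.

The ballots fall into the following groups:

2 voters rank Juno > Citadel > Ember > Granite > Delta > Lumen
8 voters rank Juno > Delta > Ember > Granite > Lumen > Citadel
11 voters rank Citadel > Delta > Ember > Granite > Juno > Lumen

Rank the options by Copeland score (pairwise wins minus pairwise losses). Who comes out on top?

Pairwise results:
  Juno vs Granite: Granite wins 11–10.
  Juno vs Citadel: Citadel wins 11–10.
  Juno vs Lumen: Juno wins 21–0.
  Juno vs Ember: Ember wins 11–10.
  Juno vs Delta: Delta wins 11–10.
  Granite vs Citadel: Citadel wins 13–8.
  Granite vs Lumen: Granite wins 21–0.
  Granite vs Ember: Ember wins 21–0.
  Granite vs Delta: Delta wins 19–2.
  Citadel vs Lumen: Citadel wins 13–8.
  Citadel vs Ember: Citadel wins 13–8.
  Citadel vs Delta: Citadel wins 13–8.
  Lumen vs Ember: Ember wins 21–0.
  Lumen vs Delta: Delta wins 21–0.
  Ember vs Delta: Delta wins 19–2.
Copeland scores (wins − losses):
  Juno: 1 − 4 = -3
  Granite: 2 − 3 = -1
  Citadel: 5 − 0 = 5
  Lumen: 0 − 5 = -5
  Ember: 3 − 2 = 1
  Delta: 4 − 1 = 3
Citadel has the best Copeland score.

Citadel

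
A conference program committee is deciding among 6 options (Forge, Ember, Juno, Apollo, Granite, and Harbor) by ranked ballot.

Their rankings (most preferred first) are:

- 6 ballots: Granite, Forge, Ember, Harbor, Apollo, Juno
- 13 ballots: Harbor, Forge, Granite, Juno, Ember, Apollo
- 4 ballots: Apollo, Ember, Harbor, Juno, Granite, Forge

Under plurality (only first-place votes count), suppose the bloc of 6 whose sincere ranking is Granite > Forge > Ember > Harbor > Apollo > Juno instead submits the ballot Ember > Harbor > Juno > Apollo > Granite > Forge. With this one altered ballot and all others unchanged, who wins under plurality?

First-place totals with the altered ballot: Forge 0, Ember 6, Juno 0, Apollo 4, Granite 0, Harbor 13.
The winner is unchanged: still Harbor.

Harbor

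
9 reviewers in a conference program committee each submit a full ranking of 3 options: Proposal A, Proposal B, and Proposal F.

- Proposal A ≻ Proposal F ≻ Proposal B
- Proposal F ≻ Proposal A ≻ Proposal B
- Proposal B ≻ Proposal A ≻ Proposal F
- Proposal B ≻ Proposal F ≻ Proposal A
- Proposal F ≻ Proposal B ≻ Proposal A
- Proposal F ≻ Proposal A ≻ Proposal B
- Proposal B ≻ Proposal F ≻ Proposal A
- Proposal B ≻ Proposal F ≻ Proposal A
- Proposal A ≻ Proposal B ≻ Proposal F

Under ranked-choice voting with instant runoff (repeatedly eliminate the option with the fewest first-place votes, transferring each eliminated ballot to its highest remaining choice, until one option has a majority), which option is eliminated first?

Round 1: Proposal B 4, Proposal F 3, Proposal A 2. Proposal A has the fewest and is eliminated.
Round 2: Proposal B 5, Proposal F 4. Proposal B has a majority.

Proposal A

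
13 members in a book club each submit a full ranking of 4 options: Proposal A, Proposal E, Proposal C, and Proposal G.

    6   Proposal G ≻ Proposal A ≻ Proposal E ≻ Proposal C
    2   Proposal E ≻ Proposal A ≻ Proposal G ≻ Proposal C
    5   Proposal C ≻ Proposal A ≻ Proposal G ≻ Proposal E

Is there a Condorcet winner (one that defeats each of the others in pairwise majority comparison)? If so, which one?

Head-to-head results (13 voters total):
Proposal A vs Proposal E: Proposal A wins 11–2.
Proposal A vs Proposal C: Proposal A wins 8–5.
Proposal A vs Proposal G: Proposal A wins 7–6.
Proposal E vs Proposal C: Proposal E wins 8–5.
Proposal E vs Proposal G: Proposal G wins 11–2.
Proposal C vs Proposal G: Proposal G wins 8–5.
Proposal A beats each rival — Proposal E (11–2), Proposal C (8–5), Proposal G (7–6) — so Proposal A is the Condorcet winner.

Proposal A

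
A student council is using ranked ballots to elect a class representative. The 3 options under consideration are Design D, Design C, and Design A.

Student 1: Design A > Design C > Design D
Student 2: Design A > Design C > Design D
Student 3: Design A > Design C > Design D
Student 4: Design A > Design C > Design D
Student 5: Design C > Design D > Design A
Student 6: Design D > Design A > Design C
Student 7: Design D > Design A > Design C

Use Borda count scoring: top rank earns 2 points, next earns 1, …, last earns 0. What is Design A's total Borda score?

Borda scores:
  Design D: 0 + 0 + 0 + 0 + 1 + 2 + 2 = 5
  Design C: 1 + 1 + 1 + 1 + 2 + 0 + 0 = 6
  Design A: 2 + 2 + 2 + 2 + 0 + 1 + 1 = 10

10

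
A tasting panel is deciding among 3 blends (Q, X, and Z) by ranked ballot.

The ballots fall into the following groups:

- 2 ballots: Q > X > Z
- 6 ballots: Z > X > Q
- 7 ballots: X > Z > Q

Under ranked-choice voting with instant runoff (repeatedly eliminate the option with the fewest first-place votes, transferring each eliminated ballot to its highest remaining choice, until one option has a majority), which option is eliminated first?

Round 1: X 7, Z 6, Q 2. Q has the fewest and is eliminated.
Round 2: X 9, Z 6. X has a majority.

Q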